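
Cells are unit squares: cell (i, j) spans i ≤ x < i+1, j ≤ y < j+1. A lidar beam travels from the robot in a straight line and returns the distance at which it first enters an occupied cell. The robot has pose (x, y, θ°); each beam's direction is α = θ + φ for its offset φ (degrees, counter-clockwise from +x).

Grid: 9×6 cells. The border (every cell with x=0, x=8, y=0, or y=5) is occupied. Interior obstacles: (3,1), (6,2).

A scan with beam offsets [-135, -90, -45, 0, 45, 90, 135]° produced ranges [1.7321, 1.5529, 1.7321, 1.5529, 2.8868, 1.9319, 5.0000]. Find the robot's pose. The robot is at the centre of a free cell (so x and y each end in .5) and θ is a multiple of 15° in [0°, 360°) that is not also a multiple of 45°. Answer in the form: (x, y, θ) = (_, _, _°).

Enumerate (i+0.5, j+0.5, θ) over the 26 free cells and 16 admissible headings. For each, cast all 7 beams and compare to the given ranges.
  (7.5, 2.5, 255°): beam 1 = 2.8868 ≠ 1.7321 ✗
  (1.5, 3.5, 120°): beam 1 = 4.6587 ≠ 1.7321 ✗
  (5.5, 4.5, 30°): beam 1 = 3.6235 ≠ 1.7321 ✗
  (4.5, 4.5, 15°): beam 1 = 2.8868 ≠ 1.7321 ✗
  …
  (2.5, 3.5, 195°): r_1=1.7321, r_2=1.5529, r_3=1.7321, r_4=1.5529, r_5=2.8868, r_6=1.9319, r_7=5.0000 — all match ✓
No second candidate reproduces the full scan.

(x, y, θ) = (2.5, 3.5, 195°)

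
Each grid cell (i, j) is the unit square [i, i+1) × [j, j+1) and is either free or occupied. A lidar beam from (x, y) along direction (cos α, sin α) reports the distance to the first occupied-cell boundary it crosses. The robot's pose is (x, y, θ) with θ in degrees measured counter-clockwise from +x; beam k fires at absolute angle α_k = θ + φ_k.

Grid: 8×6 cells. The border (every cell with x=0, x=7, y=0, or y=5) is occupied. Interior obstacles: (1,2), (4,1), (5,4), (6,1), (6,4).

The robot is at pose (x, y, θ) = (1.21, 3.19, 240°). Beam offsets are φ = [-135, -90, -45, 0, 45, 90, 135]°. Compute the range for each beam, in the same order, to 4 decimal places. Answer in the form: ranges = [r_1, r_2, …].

beam 1: φ=-135°, α=105°
  cosα=-0.2588 sinα=0.9659 | (1,3) | tMaxX 0.8114 tMaxY 0.8386 | tΔX 3.8637 tΔY 1.0353
    t=0.8114 [x] (0,3) — stop
  → r_1 = 0.8114
beam 2: φ=-90°, α=150°
  cosα=-0.8660 sinα=0.5000 | (1,3) | tMaxX 0.2425 tMaxY 1.6200 | tΔX 1.1547 tΔY 2.0000
    t=0.2425 [x] (0,3) — stop
  → r_2 = 0.2425
beam 3: φ=-45°, α=195°
  cosα=-0.9659 sinα=-0.2588 | (1,3) | tMaxX 0.2174 tMaxY 0.7341 | tΔX 1.0353 tΔY 3.8637
    t=0.2174 [x] (0,3) — stop
  → r_3 = 0.2174
beam 4: φ=0°, α=240°
  cosα=-0.5000 sinα=-0.8660 | (1,3) | tMaxX 0.4200 tMaxY 0.2194 | tΔX 2.0000 tΔY 1.1547
    t=0.2194 [y] (1,2) — stop
  → r_4 = 0.2194
beam 5: φ=45°, α=285°
  cosα=0.2588 sinα=-0.9659 | (1,3) | tMaxX 3.0523 tMaxY 0.1967 | tΔX 3.8637 tΔY 1.0353
    t=0.1967 [y] (1,2) — stop
  → r_5 = 0.1967
beam 6: φ=90°, α=330°
  cosα=0.8660 sinα=-0.5000 | (1,3) | tMaxX 0.9122 tMaxY 0.3800 | tΔX 1.1547 tΔY 2.0000
    t=0.3800 [y] (1,2) — stop
  → r_6 = 0.3800
beam 7: φ=135°, α=15°
  cosα=0.9659 sinα=0.2588 | (1,3) | tMaxX 0.8179 tMaxY 3.1296 | tΔX 1.0353 tΔY 3.8637
    t=0.8179 [x] (2,3)
    t=1.8531 [x] (3,3)
    t=2.8884 [x] (4,3)
    t=3.1296 [y] (4,4)
    t=3.9237 [x] (5,4) — stop
  → r_7 = 3.9237

ranges = [0.8114, 0.2425, 0.2174, 0.2194, 0.1967, 0.3800, 3.9237]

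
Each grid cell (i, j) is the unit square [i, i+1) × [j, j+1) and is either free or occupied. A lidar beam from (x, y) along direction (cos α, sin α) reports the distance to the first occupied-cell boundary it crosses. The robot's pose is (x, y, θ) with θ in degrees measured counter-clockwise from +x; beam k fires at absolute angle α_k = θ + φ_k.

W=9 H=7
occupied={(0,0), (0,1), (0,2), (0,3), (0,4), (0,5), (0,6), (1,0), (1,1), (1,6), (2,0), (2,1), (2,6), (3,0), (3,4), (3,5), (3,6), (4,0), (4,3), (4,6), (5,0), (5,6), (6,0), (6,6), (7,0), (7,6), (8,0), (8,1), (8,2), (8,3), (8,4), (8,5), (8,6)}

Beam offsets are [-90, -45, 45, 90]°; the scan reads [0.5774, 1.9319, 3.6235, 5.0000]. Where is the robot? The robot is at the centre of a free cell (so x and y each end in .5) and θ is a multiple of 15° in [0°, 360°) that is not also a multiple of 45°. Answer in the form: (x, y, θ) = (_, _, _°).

(x, y, θ) = (7.5, 3.5, 120°)

The pose lattice has 30·16 = 480 candidates. Test each by forward raycasting.
  (5.5, 2.5, 75°): beam 1 = 2.5882 ≠ 0.5774 ✗
  (1.5, 3.5, 165°): beam 1 = 2.5882 ≠ 0.5774 ✗
  (7.5, 2.5, 120°): beam 3 = 2.5882 ≠ 3.6235 ✗
  (6.5, 5.5, 75°): beam 1 = 1.5529 ≠ 0.5774 ✗
  …
  (7.5, 3.5, 120°): r_1=0.5774, r_2=1.9319, r_3=3.6235, r_4=5.0000 — all match ✓
Only this pose fits every beam.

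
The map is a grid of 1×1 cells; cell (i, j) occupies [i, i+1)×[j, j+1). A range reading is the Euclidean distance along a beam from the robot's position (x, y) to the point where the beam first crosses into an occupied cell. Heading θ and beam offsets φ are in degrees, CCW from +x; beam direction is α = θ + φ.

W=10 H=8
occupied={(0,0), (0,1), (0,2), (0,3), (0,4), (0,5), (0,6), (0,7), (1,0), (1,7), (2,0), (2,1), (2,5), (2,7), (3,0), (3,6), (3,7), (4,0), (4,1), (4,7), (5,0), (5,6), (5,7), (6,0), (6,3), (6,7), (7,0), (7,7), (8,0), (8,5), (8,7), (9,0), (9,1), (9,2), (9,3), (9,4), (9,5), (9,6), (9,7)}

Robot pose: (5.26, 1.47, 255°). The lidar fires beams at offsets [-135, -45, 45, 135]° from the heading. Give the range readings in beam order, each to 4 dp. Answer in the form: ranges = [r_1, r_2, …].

ranges = [0.5200, 0.3002, 0.5427, 4.3186]

beam 1: φ=-135°, α=120°
  dir = (cos 120°, sin 120°) = (-0.5000, 0.8660); from cell (5,1)
  next x-line at t=0.5200, next y-line at t=0.6120; Δt_x=2.0000, Δt_y=1.1547
    x: enter (4,1) at t=0.5200 ← occupied
  → r_1 = 0.5200
beam 2: φ=-45°, α=210°
  dir = (cos 210°, sin 210°) = (-0.8660, -0.5000); from cell (5,1)
  next x-line at t=0.3002, next y-line at t=0.9400; Δt_x=1.1547, Δt_y=2.0000
    x: enter (4,1) at t=0.3002 ← occupied
  → r_2 = 0.3002
beam 3: φ=45°, α=300°
  dir = (cos 300°, sin 300°) = (0.5000, -0.8660); from cell (5,1)
  next x-line at t=1.4800, next y-line at t=0.5427; Δt_x=2.0000, Δt_y=1.1547
    y: enter (5,0) at t=0.5427 ← occupied
  → r_3 = 0.5427
beam 4: φ=135°, α=30°
  dir = (cos 30°, sin 30°) = (0.8660, 0.5000); from cell (5,1)
  next x-line at t=0.8545, next y-line at t=1.0600; Δt_x=1.1547, Δt_y=2.0000
    x: enter (6,1) at t=0.8545
    y: enter (6,2) at t=1.0600
    x: enter (7,2) at t=2.0092
    y: enter (7,3) at t=3.0600
    x: enter (8,3) at t=3.1639
    x: enter (9,3) at t=4.3186 ← occupied
  → r_4 = 4.3186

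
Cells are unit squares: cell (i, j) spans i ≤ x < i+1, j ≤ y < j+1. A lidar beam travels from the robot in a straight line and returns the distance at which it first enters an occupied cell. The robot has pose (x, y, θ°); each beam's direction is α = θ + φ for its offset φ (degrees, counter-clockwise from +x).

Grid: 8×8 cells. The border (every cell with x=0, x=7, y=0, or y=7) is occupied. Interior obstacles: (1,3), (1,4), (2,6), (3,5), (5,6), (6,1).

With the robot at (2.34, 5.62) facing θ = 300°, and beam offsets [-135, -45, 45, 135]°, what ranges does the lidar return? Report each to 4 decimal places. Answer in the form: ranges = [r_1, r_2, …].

ranges = [1.3873, 1.3137, 0.6833, 0.3934]

beam 1: φ=-135°, α=165°
  d=(-0.9659,0.2588)  start (2,5)  tX=0.3520 tY=1.4682  stride 1/|dx|=1.0353 1/|dy|=3.8637
    cross x-line → (1,5), t=0.3520
    cross x-line → (0,5), t=1.3873 (wall)
  → r_1 = 1.3873
beam 2: φ=-45°, α=255°
  d=(-0.2588,-0.9659)  start (2,5)  tX=1.3137 tY=0.6419  stride 1/|dx|=3.8637 1/|dy|=1.0353
    cross y-line → (2,4), t=0.6419
    cross x-line → (1,4), t=1.3137 (wall)
  → r_2 = 1.3137
beam 3: φ=45°, α=345°
  d=(0.9659,-0.2588)  start (2,5)  tX=0.6833 tY=2.3955  stride 1/|dx|=1.0353 1/|dy|=3.8637
    cross x-line → (3,5), t=0.6833 (wall)
  → r_3 = 0.6833
beam 4: φ=135°, α=75°
  d=(0.2588,0.9659)  start (2,5)  tX=2.5500 tY=0.3934  stride 1/|dx|=3.8637 1/|dy|=1.0353
    cross y-line → (2,6), t=0.3934 (wall)
  → r_4 = 0.3934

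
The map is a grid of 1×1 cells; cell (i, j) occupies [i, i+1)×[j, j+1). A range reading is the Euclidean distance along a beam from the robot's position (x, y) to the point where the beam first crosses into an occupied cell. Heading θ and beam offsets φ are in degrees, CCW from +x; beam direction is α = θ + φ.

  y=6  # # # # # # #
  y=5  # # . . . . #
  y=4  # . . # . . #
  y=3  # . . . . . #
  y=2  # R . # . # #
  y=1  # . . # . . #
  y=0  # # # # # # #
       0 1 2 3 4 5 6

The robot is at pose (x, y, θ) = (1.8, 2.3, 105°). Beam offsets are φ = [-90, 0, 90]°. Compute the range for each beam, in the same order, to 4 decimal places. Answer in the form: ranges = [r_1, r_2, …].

ranges = [1.2423, 2.7952, 0.8282]

beam 1: φ=-90°, α=15°
  dir = (cos 15°, sin 15°) = (0.9659, 0.2588); from cell (1,2)
  next x-line at t=0.2071, next y-line at t=2.7046; Δt_x=1.0353, Δt_y=3.8637
    x: enter (2,2) at t=0.2071
    x: enter (3,2) at t=1.2423 ← occupied
  → r_1 = 1.2423
beam 2: φ=0°, α=105°
  dir = (cos 105°, sin 105°) = (-0.2588, 0.9659); from cell (1,2)
  next x-line at t=3.0910, next y-line at t=0.7247; Δt_x=3.8637, Δt_y=1.0353
    y: enter (1,3) at t=0.7247
    y: enter (1,4) at t=1.7600
    y: enter (1,5) at t=2.7952 ← occupied
  → r_2 = 2.7952
beam 3: φ=90°, α=195°
  dir = (cos 195°, sin 195°) = (-0.9659, -0.2588); from cell (1,2)
  next x-line at t=0.8282, next y-line at t=1.1591; Δt_x=1.0353, Δt_y=3.8637
    x: enter (0,2) at t=0.8282 ← occupied
  → r_3 = 0.8282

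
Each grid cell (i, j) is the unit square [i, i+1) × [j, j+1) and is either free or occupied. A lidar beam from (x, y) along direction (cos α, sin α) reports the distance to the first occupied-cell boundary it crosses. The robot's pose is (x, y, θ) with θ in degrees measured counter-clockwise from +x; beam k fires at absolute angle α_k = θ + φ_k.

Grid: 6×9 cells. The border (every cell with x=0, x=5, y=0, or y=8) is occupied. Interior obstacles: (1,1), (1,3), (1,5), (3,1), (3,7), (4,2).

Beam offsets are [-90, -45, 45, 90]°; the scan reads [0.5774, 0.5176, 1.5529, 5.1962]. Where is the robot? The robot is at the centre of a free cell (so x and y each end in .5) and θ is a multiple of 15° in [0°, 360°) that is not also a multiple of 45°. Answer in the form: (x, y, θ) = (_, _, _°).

(x, y, θ) = (1.5, 7.5, 210°)

Candidates: 22 free-cell centres × 16 headings = 352 poses. Raycast each; keep the one whose scan matches to 4 dp.
  (3.5, 3.5, 255°): beam 1 = 1.5529 ≠ 0.5774 ✗
  (2.5, 6.5, 285°): beam 1 = 1.5529 ≠ 0.5774 ✗
  (2.5, 6.5, 300°): beam 1 = 1.0000 ≠ 0.5774 ✗
  (1.5, 4.5, 105°): beam 1 = 3.6235 ≠ 0.5774 ✗
  …
  (1.5, 7.5, 210°): r_1=0.5774, r_2=0.5176, r_3=1.5529, r_4=5.1962 — all match ✓
Unique over the lattice → pose = (1.5, 7.5, 210°).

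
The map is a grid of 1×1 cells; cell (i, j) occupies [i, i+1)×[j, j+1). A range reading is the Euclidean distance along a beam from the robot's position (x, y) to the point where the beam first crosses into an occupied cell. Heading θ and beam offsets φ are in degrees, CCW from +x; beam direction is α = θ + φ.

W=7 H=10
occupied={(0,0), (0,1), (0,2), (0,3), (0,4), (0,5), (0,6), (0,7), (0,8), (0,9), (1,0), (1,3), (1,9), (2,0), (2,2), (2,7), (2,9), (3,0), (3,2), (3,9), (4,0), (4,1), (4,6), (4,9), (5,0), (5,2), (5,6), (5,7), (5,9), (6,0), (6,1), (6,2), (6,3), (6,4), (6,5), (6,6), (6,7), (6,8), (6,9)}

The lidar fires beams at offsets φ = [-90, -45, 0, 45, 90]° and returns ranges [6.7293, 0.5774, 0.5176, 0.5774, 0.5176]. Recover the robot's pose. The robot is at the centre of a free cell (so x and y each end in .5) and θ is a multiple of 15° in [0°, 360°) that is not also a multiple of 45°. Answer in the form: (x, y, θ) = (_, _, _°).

(x, y, θ) = (4.5, 2.5, 195°)

Enumerate (i+0.5, j+0.5, θ) over the 31 free cells and 16 admissible headings. For each, cast all 5 beams and compare to the given ranges.
  (4.5, 3.5, 300°): beam 1 = 1.0000 ≠ 6.7293 ✗
  (3.5, 3.5, 165°): beam 1 = 2.5882 ≠ 6.7293 ✗
  (3.5, 6.5, 300°): beam 1 = 2.8868 ≠ 6.7293 ✗
  …
  (4.5, 2.5, 195°): r_1=6.7293, r_2=0.5774, r_3=0.5176, r_4=0.5774, r_5=0.5176 — all match ✓
Unique over the lattice → pose = (4.5, 2.5, 195°).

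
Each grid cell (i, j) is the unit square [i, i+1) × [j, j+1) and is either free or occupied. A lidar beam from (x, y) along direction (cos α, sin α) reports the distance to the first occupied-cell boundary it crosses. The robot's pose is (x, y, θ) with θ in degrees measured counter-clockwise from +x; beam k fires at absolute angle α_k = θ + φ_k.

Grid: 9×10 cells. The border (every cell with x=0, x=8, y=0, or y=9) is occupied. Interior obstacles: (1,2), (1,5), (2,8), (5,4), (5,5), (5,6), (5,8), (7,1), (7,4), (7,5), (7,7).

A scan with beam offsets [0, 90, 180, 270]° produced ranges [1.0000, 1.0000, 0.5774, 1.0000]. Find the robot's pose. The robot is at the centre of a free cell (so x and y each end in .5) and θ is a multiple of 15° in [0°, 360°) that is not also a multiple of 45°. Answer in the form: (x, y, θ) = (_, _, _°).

(x, y, θ) = (6.5, 6.5, 330°)

Enumerate (i+0.5, j+0.5, θ) over the 45 free cells and 16 admissible headings. For each, cast all 4 beams and compare to the given ranges.
  (3.5, 3.5, 120°): beam 1 = 5.0000 ≠ 1.0000 ✗
  (6.5, 7.5, 150°): beam 4 = 1.7321 ≠ 1.0000 ✗
  (1.5, 4.5, 255°): beam 1 = 1.5529 ≠ 1.0000 ✗
  …
  (6.5, 6.5, 330°): r_1=1.0000, r_2=1.0000, r_3=0.5774, r_4=1.0000 — all match ✓
No second candidate reproduces the full scan.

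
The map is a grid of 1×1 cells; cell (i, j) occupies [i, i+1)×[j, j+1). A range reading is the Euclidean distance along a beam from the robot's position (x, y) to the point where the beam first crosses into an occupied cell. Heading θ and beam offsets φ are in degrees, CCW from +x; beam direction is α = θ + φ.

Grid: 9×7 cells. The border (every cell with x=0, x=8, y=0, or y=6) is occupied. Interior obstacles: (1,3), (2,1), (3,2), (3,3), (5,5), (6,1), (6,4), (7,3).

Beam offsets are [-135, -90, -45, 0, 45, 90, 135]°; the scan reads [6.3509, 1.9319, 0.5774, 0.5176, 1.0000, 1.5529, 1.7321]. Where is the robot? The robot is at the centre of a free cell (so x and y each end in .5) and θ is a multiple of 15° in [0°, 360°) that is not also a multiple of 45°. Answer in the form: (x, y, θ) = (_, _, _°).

(x, y, θ) = (2.5, 5.5, 105°)

The pose lattice has 27·16 = 432 candidates. Test each by forward raycasting.
  (1.5, 2.5, 75°): beam 1 = 1.0000 ≠ 6.3509 ✗
  (7.5, 4.5, 285°): beam 1 = 0.5774 ≠ 6.3509 ✗
  (6.5, 3.5, 240°): beam 1 = 0.5176 ≠ 6.3509 ✗
  …
  (2.5, 5.5, 105°): r_1=6.3509, r_2=1.9319, r_3=0.5774, r_4=0.5176, r_5=1.0000, r_6=1.5529, r_7=1.7321 — all match ✓
Unique over the lattice → pose = (2.5, 5.5, 105°).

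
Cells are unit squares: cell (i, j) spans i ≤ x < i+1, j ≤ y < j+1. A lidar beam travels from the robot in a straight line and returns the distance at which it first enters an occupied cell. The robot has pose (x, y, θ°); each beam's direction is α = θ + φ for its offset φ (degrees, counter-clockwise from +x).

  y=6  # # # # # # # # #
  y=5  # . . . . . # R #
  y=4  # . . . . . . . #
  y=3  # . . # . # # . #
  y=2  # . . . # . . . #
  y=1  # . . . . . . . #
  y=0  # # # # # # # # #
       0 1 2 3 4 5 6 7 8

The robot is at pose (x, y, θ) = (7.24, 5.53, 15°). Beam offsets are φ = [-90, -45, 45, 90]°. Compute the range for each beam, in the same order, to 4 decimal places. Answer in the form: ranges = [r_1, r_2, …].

beam 1: φ=-90°, α=285°
  dir = (cos 285°, sin 285°) = (0.2588, -0.9659); from cell (7,5)
  next x-line at t=2.9364, next y-line at t=0.5487; Δt_x=3.8637, Δt_y=1.0353
    y: enter (7,4) at t=0.5487
    y: enter (7,3) at t=1.5840
    y: enter (7,2) at t=2.6192
    x: enter (8,2) at t=2.9364 ← occupied
  → r_1 = 2.9364
beam 2: φ=-45°, α=330°
  dir = (cos 330°, sin 330°) = (0.8660, -0.5000); from cell (7,5)
  next x-line at t=0.8776, next y-line at t=1.0600; Δt_x=1.1547, Δt_y=2.0000
    x: enter (8,5) at t=0.8776 ← occupied
  → r_2 = 0.8776
beam 3: φ=45°, α=60°
  dir = (cos 60°, sin 60°) = (0.5000, 0.8660); from cell (7,5)
  next x-line at t=1.5200, next y-line at t=0.5427; Δt_x=2.0000, Δt_y=1.1547
    y: enter (7,6) at t=0.5427 ← occupied
  → r_3 = 0.5427
beam 4: φ=90°, α=105°
  dir = (cos 105°, sin 105°) = (-0.2588, 0.9659); from cell (7,5)
  next x-line at t=0.9273, next y-line at t=0.4866; Δt_x=3.8637, Δt_y=1.0353
    y: enter (7,6) at t=0.4866 ← occupied
  → r_4 = 0.4866

ranges = [2.9364, 0.8776, 0.5427, 0.4866]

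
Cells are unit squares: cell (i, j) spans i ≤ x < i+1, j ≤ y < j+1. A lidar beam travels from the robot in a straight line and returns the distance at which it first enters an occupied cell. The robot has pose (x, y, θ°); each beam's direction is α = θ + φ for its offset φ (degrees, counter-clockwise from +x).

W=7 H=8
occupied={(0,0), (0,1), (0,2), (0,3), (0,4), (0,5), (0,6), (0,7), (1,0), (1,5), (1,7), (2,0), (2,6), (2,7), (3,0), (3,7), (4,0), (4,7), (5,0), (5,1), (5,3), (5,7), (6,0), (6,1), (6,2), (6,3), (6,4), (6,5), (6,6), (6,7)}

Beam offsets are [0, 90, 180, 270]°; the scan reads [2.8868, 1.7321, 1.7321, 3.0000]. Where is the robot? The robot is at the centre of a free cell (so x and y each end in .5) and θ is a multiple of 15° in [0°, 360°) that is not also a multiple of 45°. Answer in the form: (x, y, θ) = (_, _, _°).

The pose lattice has 26·16 = 416 candidates. Test each by forward raycasting.
  (1.5, 2.5, 210°): beam 1 = 0.5774 ≠ 2.8868 ✗
  (3.5, 4.5, 15°): beam 1 = 2.5882 ≠ 2.8868 ✗
  (4.5, 6.5, 240°): beam 1 = 6.3509 ≠ 2.8868 ✗
  (2.5, 4.5, 165°): beam 1 = 1.5529 ≠ 2.8868 ✗
  …
  (3.5, 2.5, 210°): r_1=2.8868, r_2=1.7321, r_3=1.7321, r_4=3.0000 — all match ✓
Only this pose fits every beam.

(x, y, θ) = (3.5, 2.5, 210°)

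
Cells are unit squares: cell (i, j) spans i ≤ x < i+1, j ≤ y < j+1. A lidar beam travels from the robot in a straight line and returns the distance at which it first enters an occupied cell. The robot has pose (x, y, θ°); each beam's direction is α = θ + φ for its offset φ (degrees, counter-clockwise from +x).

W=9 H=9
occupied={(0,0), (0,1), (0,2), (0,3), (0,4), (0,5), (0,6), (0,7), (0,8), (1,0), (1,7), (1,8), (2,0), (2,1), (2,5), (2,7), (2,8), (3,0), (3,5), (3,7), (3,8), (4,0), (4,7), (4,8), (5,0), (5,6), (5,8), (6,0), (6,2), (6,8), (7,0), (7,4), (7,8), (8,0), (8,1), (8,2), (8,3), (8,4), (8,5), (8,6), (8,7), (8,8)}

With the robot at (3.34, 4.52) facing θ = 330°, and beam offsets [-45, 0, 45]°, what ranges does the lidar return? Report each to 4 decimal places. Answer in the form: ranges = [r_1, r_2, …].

beam 1: φ=-45°, α=285°
  dir = (cos 285°, sin 285°) = (0.2588, -0.9659); from cell (3,4)
  next x-line at t=2.5500, next y-line at t=0.5383; Δt_x=3.8637, Δt_y=1.0353
    y: enter (3,3) at t=0.5383
    y: enter (3,2) at t=1.5736
    x: enter (4,2) at t=2.5500
    y: enter (4,1) at t=2.6089
    y: enter (4,0) at t=3.6442 ← occupied
  → r_1 = 3.6442
beam 2: φ=0°, α=330°
  dir = (cos 330°, sin 330°) = (0.8660, -0.5000); from cell (3,4)
  next x-line at t=0.7621, next y-line at t=1.0400; Δt_x=1.1547, Δt_y=2.0000
    x: enter (4,4) at t=0.7621
    y: enter (4,3) at t=1.0400
    x: enter (5,3) at t=1.9168
    y: enter (5,2) at t=3.0400
    x: enter (6,2) at t=3.0715 ← occupied
  → r_2 = 3.0715
beam 3: φ=45°, α=15°
  dir = (cos 15°, sin 15°) = (0.9659, 0.2588); from cell (3,4)
  next x-line at t=0.6833, next y-line at t=1.8546; Δt_x=1.0353, Δt_y=3.8637
    x: enter (4,4) at t=0.6833
    x: enter (5,4) at t=1.7186
    y: enter (5,5) at t=1.8546
    x: enter (6,5) at t=2.7538
    x: enter (7,5) at t=3.7891
    x: enter (8,5) at t=4.8244 ← occupied
  → r_3 = 4.8244

ranges = [3.6442, 3.0715, 4.8244]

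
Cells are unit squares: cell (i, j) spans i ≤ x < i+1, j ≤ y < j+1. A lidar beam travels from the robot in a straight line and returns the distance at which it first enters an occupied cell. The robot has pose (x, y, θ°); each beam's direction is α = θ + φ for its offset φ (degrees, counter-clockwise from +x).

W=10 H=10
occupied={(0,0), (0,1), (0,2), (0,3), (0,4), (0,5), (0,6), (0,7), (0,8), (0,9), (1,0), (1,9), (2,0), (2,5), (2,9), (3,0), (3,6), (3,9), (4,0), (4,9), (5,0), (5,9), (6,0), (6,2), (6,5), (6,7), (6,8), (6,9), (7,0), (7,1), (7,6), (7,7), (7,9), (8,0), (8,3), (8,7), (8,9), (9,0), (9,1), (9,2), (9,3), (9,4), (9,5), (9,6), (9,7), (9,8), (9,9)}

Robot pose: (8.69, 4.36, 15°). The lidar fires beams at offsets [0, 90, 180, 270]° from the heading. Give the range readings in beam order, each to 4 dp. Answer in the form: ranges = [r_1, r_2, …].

beam 1: φ=0°, α=15°
  cosα=0.9659 sinα=0.2588 | (8,4) | tMaxX 0.3209 tMaxY 2.4728 | tΔX 1.0353 tΔY 3.8637
    t=0.3209 [x] (9,4) — stop
  → r_1 = 0.3209
beam 2: φ=90°, α=105°
  cosα=-0.2588 sinα=0.9659 | (8,4) | tMaxX 2.6660 tMaxY 0.6626 | tΔX 3.8637 tΔY 1.0353
    t=0.6626 [y] (8,5)
    t=1.6979 [y] (8,6)
    t=2.6660 [x] (7,6) — stop
  → r_2 = 2.6660
beam 3: φ=180°, α=195°
  cosα=-0.9659 sinα=-0.2588 | (8,4) | tMaxX 0.7143 tMaxY 1.3909 | tΔX 1.0353 tΔY 3.8637
    t=0.7143 [x] (7,4)
    t=1.3909 [y] (7,3)
    t=1.7496 [x] (6,3)
    t=2.7849 [x] (5,3)
    t=3.8202 [x] (4,3)
    t=4.8554 [x] (3,3)
    t=5.2546 [y] (3,2)
    t=5.8907 [x] (2,2)
    t=6.9260 [x] (1,2)
    t=7.9613 [x] (0,2) — stop
  → r_3 = 7.9613
beam 4: φ=270°, α=285°
  cosα=0.2588 sinα=-0.9659 | (8,4) | tMaxX 1.1977 tMaxY 0.3727 | tΔX 3.8637 tΔY 1.0353
    t=0.3727 [y] (8,3) — stop
  → r_4 = 0.3727

ranges = [0.3209, 2.6660, 7.9613, 0.3727]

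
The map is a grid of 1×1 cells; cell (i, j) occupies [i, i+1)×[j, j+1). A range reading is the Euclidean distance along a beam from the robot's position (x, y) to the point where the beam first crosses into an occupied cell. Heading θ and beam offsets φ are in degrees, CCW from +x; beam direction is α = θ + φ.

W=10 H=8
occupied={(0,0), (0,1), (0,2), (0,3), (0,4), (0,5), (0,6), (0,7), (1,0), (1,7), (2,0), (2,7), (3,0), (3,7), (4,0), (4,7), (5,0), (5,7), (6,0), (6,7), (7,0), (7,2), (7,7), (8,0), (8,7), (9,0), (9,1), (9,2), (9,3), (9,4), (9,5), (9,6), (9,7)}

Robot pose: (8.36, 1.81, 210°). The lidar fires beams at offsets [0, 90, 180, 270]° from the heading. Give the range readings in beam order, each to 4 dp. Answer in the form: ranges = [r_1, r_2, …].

ranges = [1.6200, 0.9353, 0.7390, 0.7200]

beam 1: φ=0°, α=210°
  d=(-0.8660,-0.5000)  start (8,1)  tX=0.4157 tY=1.6200  stride 1/|dx|=1.1547 1/|dy|=2.0000
    cross x-line → (7,1), t=0.4157
    cross x-line → (6,1), t=1.5704
    cross y-line → (6,0), t=1.6200 (wall)
  → r_1 = 1.6200
beam 2: φ=90°, α=300°
  d=(0.5000,-0.8660)  start (8,1)  tX=1.2800 tY=0.9353  stride 1/|dx|=2.0000 1/|dy|=1.1547
    cross y-line → (8,0), t=0.9353 (wall)
  → r_2 = 0.9353
beam 3: φ=180°, α=30°
  d=(0.8660,0.5000)  start (8,1)  tX=0.7390 tY=0.3800  stride 1/|dx|=1.1547 1/|dy|=2.0000
    cross y-line → (8,2), t=0.3800
    cross x-line → (9,2), t=0.7390 (wall)
  → r_3 = 0.7390
beam 4: φ=270°, α=120°
  d=(-0.5000,0.8660)  start (8,1)  tX=0.7200 tY=0.2194  stride 1/|dx|=2.0000 1/|dy|=1.1547
    cross y-line → (8,2), t=0.2194
    cross x-line → (7,2), t=0.7200 (wall)
  → r_4 = 0.7200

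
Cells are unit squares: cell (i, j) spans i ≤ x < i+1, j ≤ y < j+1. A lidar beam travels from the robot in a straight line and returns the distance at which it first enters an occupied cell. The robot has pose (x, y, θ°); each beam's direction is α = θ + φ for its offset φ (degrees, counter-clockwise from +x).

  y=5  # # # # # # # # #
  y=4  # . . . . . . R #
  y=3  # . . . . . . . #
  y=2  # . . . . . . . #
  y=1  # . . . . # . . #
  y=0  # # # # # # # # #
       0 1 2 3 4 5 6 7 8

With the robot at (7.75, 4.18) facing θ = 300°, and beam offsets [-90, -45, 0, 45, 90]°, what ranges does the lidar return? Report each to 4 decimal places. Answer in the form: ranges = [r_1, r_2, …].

ranges = [6.3600, 3.2922, 0.5000, 0.2588, 0.2887]

beam 1: φ=-90°, α=210°
  d=(-0.8660,-0.5000)  start (7,4)  tX=0.8660 tY=0.3600  stride 1/|dx|=1.1547 1/|dy|=2.0000
    cross y-line → (7,3), t=0.3600
    cross x-line → (6,3), t=0.8660
    cross x-line → (5,3), t=2.0207
    cross y-line → (5,2), t=2.3600
    cross x-line → (4,2), t=3.1754
    cross x-line → (3,2), t=4.3301
    cross y-line → (3,1), t=4.3600
    cross x-line → (2,1), t=5.4848
    cross y-line → (2,0), t=6.3600 (wall)
  → r_1 = 6.3600
beam 2: φ=-45°, α=255°
  d=(-0.2588,-0.9659)  start (7,4)  tX=2.8978 tY=0.1863  stride 1/|dx|=3.8637 1/|dy|=1.0353
    cross y-line → (7,3), t=0.1863
    cross y-line → (7,2), t=1.2216
    cross y-line → (7,1), t=2.2569
    cross x-line → (6,1), t=2.8978
    cross y-line → (6,0), t=3.2922 (wall)
  → r_2 = 3.2922
beam 3: φ=0°, α=300°
  d=(0.5000,-0.8660)  start (7,4)  tX=0.5000 tY=0.2078  stride 1/|dx|=2.0000 1/|dy|=1.1547
    cross y-line → (7,3), t=0.2078
    cross x-line → (8,3), t=0.5000 (wall)
  → r_3 = 0.5000
beam 4: φ=45°, α=345°
  d=(0.9659,-0.2588)  start (7,4)  tX=0.2588 tY=0.6955  stride 1/|dx|=1.0353 1/|dy|=3.8637
    cross x-line → (8,4), t=0.2588 (wall)
  → r_4 = 0.2588
beam 5: φ=90°, α=30°
  d=(0.8660,0.5000)  start (7,4)  tX=0.2887 tY=1.6400  stride 1/|dx|=1.1547 1/|dy|=2.0000
    cross x-line → (8,4), t=0.2887 (wall)
  → r_5 = 0.2887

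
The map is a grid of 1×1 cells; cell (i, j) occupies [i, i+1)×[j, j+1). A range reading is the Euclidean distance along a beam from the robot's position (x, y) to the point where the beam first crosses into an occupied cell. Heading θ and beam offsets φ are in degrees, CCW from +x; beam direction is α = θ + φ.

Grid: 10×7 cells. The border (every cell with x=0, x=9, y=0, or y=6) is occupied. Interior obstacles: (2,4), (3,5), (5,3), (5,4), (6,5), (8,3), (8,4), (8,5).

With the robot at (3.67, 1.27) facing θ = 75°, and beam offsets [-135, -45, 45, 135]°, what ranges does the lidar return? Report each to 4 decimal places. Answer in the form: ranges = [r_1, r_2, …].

ranges = [0.3118, 4.9999, 3.1523, 0.5400]

beam 1: φ=-135°, α=300°
  cosα=0.5000 sinα=-0.8660 | (3,1) | tMaxX 0.6600 tMaxY 0.3118 | tΔX 2.0000 tΔY 1.1547
    t=0.3118 [y] (3,0) — stop
  → r_1 = 0.3118
beam 2: φ=-45°, α=30°
  cosα=0.8660 sinα=0.5000 | (3,1) | tMaxX 0.3811 tMaxY 1.4600 | tΔX 1.1547 tΔY 2.0000
    t=0.3811 [x] (4,1)
    t=1.4600 [y] (4,2)
    t=1.5358 [x] (5,2)
    t=2.6905 [x] (6,2)
    t=3.4600 [y] (6,3)
    t=3.8452 [x] (7,3)
    t=4.9999 [x] (8,3) — stop
  → r_2 = 4.9999
beam 3: φ=45°, α=120°
  cosα=-0.5000 sinα=0.8660 | (3,1) | tMaxX 1.3400 tMaxY 0.8429 | tΔX 2.0000 tΔY 1.1547
    t=0.8429 [y] (3,2)
    t=1.3400 [x] (2,2)
    t=1.9976 [y] (2,3)
    t=3.1523 [y] (2,4) — stop
  → r_3 = 3.1523
beam 4: φ=135°, α=210°
  cosα=-0.8660 sinα=-0.5000 | (3,1) | tMaxX 0.7736 tMaxY 0.5400 | tΔX 1.1547 tΔY 2.0000
    t=0.5400 [y] (3,0) — stop
  → r_4 = 0.5400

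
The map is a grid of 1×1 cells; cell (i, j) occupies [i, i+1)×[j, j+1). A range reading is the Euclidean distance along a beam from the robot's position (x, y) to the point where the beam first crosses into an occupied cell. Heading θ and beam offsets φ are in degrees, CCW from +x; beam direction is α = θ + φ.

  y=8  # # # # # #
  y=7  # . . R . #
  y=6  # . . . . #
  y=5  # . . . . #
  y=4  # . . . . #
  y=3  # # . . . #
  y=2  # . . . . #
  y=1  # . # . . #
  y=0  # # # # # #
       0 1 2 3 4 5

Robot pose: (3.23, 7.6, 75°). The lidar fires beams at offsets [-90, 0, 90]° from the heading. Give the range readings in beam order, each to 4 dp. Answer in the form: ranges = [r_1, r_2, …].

beam 1: φ=-90°, α=345°
  dir = (cos 345°, sin 345°) = (0.9659, -0.2588); from cell (3,7)
  next x-line at t=0.7972, next y-line at t=2.3182; Δt_x=1.0353, Δt_y=3.8637
    x: enter (4,7) at t=0.7972
    x: enter (5,7) at t=1.8324 ← occupied
  → r_1 = 1.8324
beam 2: φ=0°, α=75°
  dir = (cos 75°, sin 75°) = (0.2588, 0.9659); from cell (3,7)
  next x-line at t=2.9751, next y-line at t=0.4141; Δt_x=3.8637, Δt_y=1.0353
    y: enter (3,8) at t=0.4141 ← occupied
  → r_2 = 0.4141
beam 3: φ=90°, α=165°
  dir = (cos 165°, sin 165°) = (-0.9659, 0.2588); from cell (3,7)
  next x-line at t=0.2381, next y-line at t=1.5455; Δt_x=1.0353, Δt_y=3.8637
    x: enter (2,7) at t=0.2381
    x: enter (1,7) at t=1.2734
    y: enter (1,8) at t=1.5455 ← occupied
  → r_3 = 1.5455

ranges = [1.8324, 0.4141, 1.5455]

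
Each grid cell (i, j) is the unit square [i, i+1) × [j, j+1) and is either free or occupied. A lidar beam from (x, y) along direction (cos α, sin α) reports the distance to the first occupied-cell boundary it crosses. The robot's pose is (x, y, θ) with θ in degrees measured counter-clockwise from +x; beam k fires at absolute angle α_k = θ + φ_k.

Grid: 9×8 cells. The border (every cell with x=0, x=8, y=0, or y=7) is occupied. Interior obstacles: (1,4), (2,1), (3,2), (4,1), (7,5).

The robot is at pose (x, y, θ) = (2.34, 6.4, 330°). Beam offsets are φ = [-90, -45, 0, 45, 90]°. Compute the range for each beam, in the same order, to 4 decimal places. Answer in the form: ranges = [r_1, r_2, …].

beam 1: φ=-90°, α=240°
  direction (-0.5000, -0.8660); cell (2,6); t to first gridline: x 0.6800, y 0.4619 (then +2.0000 / +1.1547)
    (2,5) via y @ 0.4619
    (1,5) via x @ 0.6800
    (1,4) via y @ 1.6166  # hit
  → r_1 = 1.6166
beam 2: φ=-45°, α=285°
  direction (0.2588, -0.9659); cell (2,6); t to first gridline: x 2.5500, y 0.4141 (then +3.8637 / +1.0353)
    (2,5) via y @ 0.4141
    (2,4) via y @ 1.4494
    (2,3) via y @ 2.4847
    (3,3) via x @ 2.5500
    (3,2) via y @ 3.5199  # hit
  → r_2 = 3.5199
beam 3: φ=0°, α=330°
  direction (0.8660, -0.5000); cell (2,6); t to first gridline: x 0.7621, y 0.8000 (then +1.1547 / +2.0000)
    (3,6) via x @ 0.7621
    (3,5) via y @ 0.8000
    (4,5) via x @ 1.9168
    (4,4) via y @ 2.8000
    (5,4) via x @ 3.0715
    (6,4) via x @ 4.2262
    (6,3) via y @ 4.8000
    (7,3) via x @ 5.3809
    (8,3) via x @ 6.5356  # hit
  → r_3 = 6.5356
beam 4: φ=45°, α=15°
  direction (0.9659, 0.2588); cell (2,6); t to first gridline: x 0.6833, y 2.3182 (then +1.0353 / +3.8637)
    (3,6) via x @ 0.6833
    (4,6) via x @ 1.7186
    (4,7) via y @ 2.3182  # hit
  → r_4 = 2.3182
beam 5: φ=90°, α=60°
  direction (0.5000, 0.8660); cell (2,6); t to first gridline: x 1.3200, y 0.6928 (then +2.0000 / +1.1547)
    (2,7) via y @ 0.6928  # hit
  → r_5 = 0.6928

ranges = [1.6166, 3.5199, 6.5356, 2.3182, 0.6928]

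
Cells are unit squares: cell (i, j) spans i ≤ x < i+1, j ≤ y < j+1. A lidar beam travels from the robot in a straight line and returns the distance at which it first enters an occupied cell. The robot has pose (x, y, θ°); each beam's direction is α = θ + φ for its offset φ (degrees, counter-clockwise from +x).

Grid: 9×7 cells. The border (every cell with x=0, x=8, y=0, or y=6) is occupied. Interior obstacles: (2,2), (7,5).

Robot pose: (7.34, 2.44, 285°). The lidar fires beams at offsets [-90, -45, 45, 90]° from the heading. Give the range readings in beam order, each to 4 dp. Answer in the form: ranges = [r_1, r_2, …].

beam 1: φ=-90°, α=195°
  d=(-0.9659,-0.2588)  start (7,2)  tX=0.3520 tY=1.7000  stride 1/|dx|=1.0353 1/|dy|=3.8637
    cross x-line → (6,2), t=0.3520
    cross x-line → (5,2), t=1.3873
    cross y-line → (5,1), t=1.7000
    cross x-line → (4,1), t=2.4225
    cross x-line → (3,1), t=3.4578
    cross x-line → (2,1), t=4.4931
    cross x-line → (1,1), t=5.5284
    cross y-line → (1,0), t=5.5637 (wall)
  → r_1 = 5.5637
beam 2: φ=-45°, α=240°
  d=(-0.5000,-0.8660)  start (7,2)  tX=0.6800 tY=0.5081  stride 1/|dx|=2.0000 1/|dy|=1.1547
    cross y-line → (7,1), t=0.5081
    cross x-line → (6,1), t=0.6800
    cross y-line → (6,0), t=1.6628 (wall)
  → r_2 = 1.6628
beam 3: φ=45°, α=330°
  d=(0.8660,-0.5000)  start (7,2)  tX=0.7621 tY=0.8800  stride 1/|dx|=1.1547 1/|dy|=2.0000
    cross x-line → (8,2), t=0.7621 (wall)
  → r_3 = 0.7621
beam 4: φ=90°, α=15°
  d=(0.9659,0.2588)  start (7,2)  tX=0.6833 tY=2.1637  stride 1/|dx|=1.0353 1/|dy|=3.8637
    cross x-line → (8,2), t=0.6833 (wall)
  → r_4 = 0.6833

ranges = [5.5637, 1.6628, 0.7621, 0.6833]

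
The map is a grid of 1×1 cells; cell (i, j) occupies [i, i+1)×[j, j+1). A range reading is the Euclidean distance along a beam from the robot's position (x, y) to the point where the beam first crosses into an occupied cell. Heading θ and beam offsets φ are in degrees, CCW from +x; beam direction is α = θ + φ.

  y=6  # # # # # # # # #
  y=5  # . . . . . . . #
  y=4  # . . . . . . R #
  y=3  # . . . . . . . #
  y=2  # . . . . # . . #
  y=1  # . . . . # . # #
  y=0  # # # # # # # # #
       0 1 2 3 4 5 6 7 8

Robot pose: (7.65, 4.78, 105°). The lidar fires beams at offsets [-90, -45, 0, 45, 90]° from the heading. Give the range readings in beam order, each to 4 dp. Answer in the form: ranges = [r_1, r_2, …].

beam 1: φ=-90°, α=15°
  direction (0.9659, 0.2588); cell (7,4); t to first gridline: x 0.3623, y 0.8500 (then +1.0353 / +3.8637)
    (8,4) via x @ 0.3623  # hit
  → r_1 = 0.3623
beam 2: φ=-45°, α=60°
  direction (0.5000, 0.8660); cell (7,4); t to first gridline: x 0.7000, y 0.2540 (then +2.0000 / +1.1547)
    (7,5) via y @ 0.2540
    (8,5) via x @ 0.7000  # hit
  → r_2 = 0.7000
beam 3: φ=0°, α=105°
  direction (-0.2588, 0.9659); cell (7,4); t to first gridline: x 2.5114, y 0.2278 (then +3.8637 / +1.0353)
    (7,5) via y @ 0.2278
    (7,6) via y @ 1.2630  # hit
  → r_3 = 1.2630
beam 4: φ=45°, α=150°
  direction (-0.8660, 0.5000); cell (7,4); t to first gridline: x 0.7506, y 0.4400 (then +1.1547 / +2.0000)
    (7,5) via y @ 0.4400
    (6,5) via x @ 0.7506
    (5,5) via x @ 1.9053
    (5,6) via y @ 2.4400  # hit
  → r_4 = 2.4400
beam 5: φ=90°, α=195°
  direction (-0.9659, -0.2588); cell (7,4); t to first gridline: x 0.6729, y 3.0137 (then +1.0353 / +3.8637)
    (6,4) via x @ 0.6729
    (5,4) via x @ 1.7082
    (4,4) via x @ 2.7435
    (4,3) via y @ 3.0137
    (3,3) via x @ 3.7788
    (2,3) via x @ 4.8140
    (1,3) via x @ 5.8493
    (1,2) via y @ 6.8774
    (0,2) via x @ 6.8846  # hit
  → r_5 = 6.8846

ranges = [0.3623, 0.7000, 1.2630, 2.4400, 6.8846]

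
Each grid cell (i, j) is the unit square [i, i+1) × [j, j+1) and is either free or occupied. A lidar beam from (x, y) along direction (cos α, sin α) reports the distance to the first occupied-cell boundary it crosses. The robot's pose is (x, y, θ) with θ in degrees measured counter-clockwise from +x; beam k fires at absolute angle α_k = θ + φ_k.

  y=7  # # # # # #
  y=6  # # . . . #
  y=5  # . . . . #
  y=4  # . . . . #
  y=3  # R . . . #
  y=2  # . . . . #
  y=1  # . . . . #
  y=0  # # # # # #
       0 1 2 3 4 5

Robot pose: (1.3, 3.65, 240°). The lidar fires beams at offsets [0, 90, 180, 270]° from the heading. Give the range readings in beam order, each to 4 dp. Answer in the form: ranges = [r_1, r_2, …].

beam 1: φ=0°, α=240°
  dir = (cos 240°, sin 240°) = (-0.5000, -0.8660); from cell (1,3)
  next x-line at t=0.6000, next y-line at t=0.7506; Δt_x=2.0000, Δt_y=1.1547
    x: enter (0,3) at t=0.6000 ← occupied
  → r_1 = 0.6000
beam 2: φ=90°, α=330°
  dir = (cos 330°, sin 330°) = (0.8660, -0.5000); from cell (1,3)
  next x-line at t=0.8083, next y-line at t=1.3000; Δt_x=1.1547, Δt_y=2.0000
    x: enter (2,3) at t=0.8083
    y: enter (2,2) at t=1.3000
    x: enter (3,2) at t=1.9630
    x: enter (4,2) at t=3.1177
    y: enter (4,1) at t=3.3000
    x: enter (5,1) at t=4.2724 ← occupied
  → r_2 = 4.2724
beam 3: φ=180°, α=60°
  dir = (cos 60°, sin 60°) = (0.5000, 0.8660); from cell (1,3)
  next x-line at t=1.4000, next y-line at t=0.4041; Δt_x=2.0000, Δt_y=1.1547
    y: enter (1,4) at t=0.4041
    x: enter (2,4) at t=1.4000
    y: enter (2,5) at t=1.5588
    y: enter (2,6) at t=2.7135
    x: enter (3,6) at t=3.4000
    y: enter (3,7) at t=3.8682 ← occupied
  → r_3 = 3.8682
beam 4: φ=270°, α=150°
  dir = (cos 150°, sin 150°) = (-0.8660, 0.5000); from cell (1,3)
  next x-line at t=0.3464, next y-line at t=0.7000; Δt_x=1.1547, Δt_y=2.0000
    x: enter (0,3) at t=0.3464 ← occupied
  → r_4 = 0.3464

ranges = [0.6000, 4.2724, 3.8682, 0.3464]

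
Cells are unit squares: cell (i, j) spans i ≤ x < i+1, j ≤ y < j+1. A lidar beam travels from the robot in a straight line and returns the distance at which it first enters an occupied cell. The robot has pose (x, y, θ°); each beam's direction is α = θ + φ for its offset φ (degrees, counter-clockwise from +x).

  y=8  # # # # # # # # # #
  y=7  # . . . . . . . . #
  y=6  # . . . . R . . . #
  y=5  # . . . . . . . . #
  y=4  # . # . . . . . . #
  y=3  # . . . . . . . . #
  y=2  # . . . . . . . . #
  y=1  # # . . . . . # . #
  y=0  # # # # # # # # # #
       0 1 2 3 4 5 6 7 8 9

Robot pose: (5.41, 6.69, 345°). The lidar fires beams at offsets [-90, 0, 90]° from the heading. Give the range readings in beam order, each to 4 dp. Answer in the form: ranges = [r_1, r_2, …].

beam 1: φ=-90°, α=255°
  d=(-0.2588,-0.9659)  start (5,6)  tX=1.5841 tY=0.7143  stride 1/|dx|=3.8637 1/|dy|=1.0353
    cross y-line → (5,5), t=0.7143
    cross x-line → (4,5), t=1.5841
    cross y-line → (4,4), t=1.7496
    cross y-line → (4,3), t=2.7849
    cross y-line → (4,2), t=3.8202
    cross y-line → (4,1), t=4.8554
    cross x-line → (3,1), t=5.4478
    cross y-line → (3,0), t=5.8907 (wall)
  → r_1 = 5.8907
beam 2: φ=0°, α=345°
  d=(0.9659,-0.2588)  start (5,6)  tX=0.6108 tY=2.6660  stride 1/|dx|=1.0353 1/|dy|=3.8637
    cross x-line → (6,6), t=0.6108
    cross x-line → (7,6), t=1.6461
    cross y-line → (7,5), t=2.6660
    cross x-line → (8,5), t=2.6814
    cross x-line → (9,5), t=3.7166 (wall)
  → r_2 = 3.7166
beam 3: φ=90°, α=75°
  d=(0.2588,0.9659)  start (5,6)  tX=2.2796 tY=0.3209  stride 1/|dx|=3.8637 1/|dy|=1.0353
    cross y-line → (5,7), t=0.3209
    cross y-line → (5,8), t=1.3562 (wall)
  → r_3 = 1.3562

ranges = [5.8907, 3.7166, 1.3562]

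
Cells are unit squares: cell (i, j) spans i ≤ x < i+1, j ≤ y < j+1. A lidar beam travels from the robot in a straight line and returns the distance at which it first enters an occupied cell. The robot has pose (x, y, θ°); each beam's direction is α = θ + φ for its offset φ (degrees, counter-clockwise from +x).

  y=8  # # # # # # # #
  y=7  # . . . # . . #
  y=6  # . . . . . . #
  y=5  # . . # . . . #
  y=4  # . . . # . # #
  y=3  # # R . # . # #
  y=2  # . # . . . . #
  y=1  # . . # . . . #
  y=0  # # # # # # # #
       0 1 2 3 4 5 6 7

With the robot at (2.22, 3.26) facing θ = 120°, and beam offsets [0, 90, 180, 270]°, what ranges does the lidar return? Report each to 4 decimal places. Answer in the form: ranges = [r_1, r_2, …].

ranges = [0.4400, 0.2540, 0.3002, 2.0554]

beam 1: φ=0°, α=120°
  d=(-0.5000,0.8660)  start (2,3)  tX=0.4400 tY=0.8545  stride 1/|dx|=2.0000 1/|dy|=1.1547
    cross x-line → (1,3), t=0.4400 (wall)
  → r_1 = 0.4400
beam 2: φ=90°, α=210°
  d=(-0.8660,-0.5000)  start (2,3)  tX=0.2540 tY=0.5200  stride 1/|dx|=1.1547 1/|dy|=2.0000
    cross x-line → (1,3), t=0.2540 (wall)
  → r_2 = 0.2540
beam 3: φ=180°, α=300°
  d=(0.5000,-0.8660)  start (2,3)  tX=1.5600 tY=0.3002  stride 1/|dx|=2.0000 1/|dy|=1.1547
    cross y-line → (2,2), t=0.3002 (wall)
  → r_3 = 0.3002
beam 4: φ=270°, α=30°
  d=(0.8660,0.5000)  start (2,3)  tX=0.9007 tY=1.4800  stride 1/|dx|=1.1547 1/|dy|=2.0000
    cross x-line → (3,3), t=0.9007
    cross y-line → (3,4), t=1.4800
    cross x-line → (4,4), t=2.0554 (wall)
  → r_4 = 2.0554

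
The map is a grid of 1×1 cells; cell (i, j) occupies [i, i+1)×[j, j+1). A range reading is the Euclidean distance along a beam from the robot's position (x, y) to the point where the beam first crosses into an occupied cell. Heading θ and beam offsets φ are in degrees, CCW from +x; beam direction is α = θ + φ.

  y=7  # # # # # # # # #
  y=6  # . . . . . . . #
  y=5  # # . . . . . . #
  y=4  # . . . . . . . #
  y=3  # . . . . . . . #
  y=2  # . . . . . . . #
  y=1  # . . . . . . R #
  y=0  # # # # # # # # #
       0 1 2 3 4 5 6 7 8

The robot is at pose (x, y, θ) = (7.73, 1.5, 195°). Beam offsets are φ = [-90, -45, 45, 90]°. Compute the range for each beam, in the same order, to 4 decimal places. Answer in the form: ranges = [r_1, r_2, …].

beam 1: φ=-90°, α=105°
  dir = (cos 105°, sin 105°) = (-0.2588, 0.9659); from cell (7,1)
  next x-line at t=2.8205, next y-line at t=0.5176; Δt_x=3.8637, Δt_y=1.0353
    y: enter (7,2) at t=0.5176
    y: enter (7,3) at t=1.5529
    y: enter (7,4) at t=2.5882
    x: enter (6,4) at t=2.8205
    y: enter (6,5) at t=3.6235
    y: enter (6,6) at t=4.6587
    y: enter (6,7) at t=5.6940 ← occupied
  → r_1 = 5.6940
beam 2: φ=-45°, α=150°
  dir = (cos 150°, sin 150°) = (-0.8660, 0.5000); from cell (7,1)
  next x-line at t=0.8429, next y-line at t=1.0000; Δt_x=1.1547, Δt_y=2.0000
    x: enter (6,1) at t=0.8429
    y: enter (6,2) at t=1.0000
    x: enter (5,2) at t=1.9976
    y: enter (5,3) at t=3.0000
    x: enter (4,3) at t=3.1523
    x: enter (3,3) at t=4.3070
    y: enter (3,4) at t=5.0000
    x: enter (2,4) at t=5.4617
    x: enter (1,4) at t=6.6164
    y: enter (1,5) at t=7.0000 ← occupied
  → r_2 = 7.0000
beam 3: φ=45°, α=240°
  dir = (cos 240°, sin 240°) = (-0.5000, -0.8660); from cell (7,1)
  next x-line at t=1.4600, next y-line at t=0.5774; Δt_x=2.0000, Δt_y=1.1547
    y: enter (7,0) at t=0.5774 ← occupied
  → r_3 = 0.5774
beam 4: φ=90°, α=285°
  dir = (cos 285°, sin 285°) = (0.2588, -0.9659); from cell (7,1)
  next x-line at t=1.0432, next y-line at t=0.5176; Δt_x=3.8637, Δt_y=1.0353
    y: enter (7,0) at t=0.5176 ← occupied
  → r_4 = 0.5176

ranges = [5.6940, 7.0000, 0.5774, 0.5176]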